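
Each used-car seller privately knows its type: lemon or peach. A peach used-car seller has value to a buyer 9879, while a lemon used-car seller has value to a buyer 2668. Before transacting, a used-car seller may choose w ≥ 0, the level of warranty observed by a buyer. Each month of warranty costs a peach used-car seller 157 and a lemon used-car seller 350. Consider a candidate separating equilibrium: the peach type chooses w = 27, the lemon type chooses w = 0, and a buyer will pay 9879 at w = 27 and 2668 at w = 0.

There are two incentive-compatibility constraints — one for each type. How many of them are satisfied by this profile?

2

Peach type: signal → 9879 − 157 × 27 = 5640; deviate to 0 → 2668. IC holds (5640 ≥ 2668).
Lemon type: stay at 0 → 2668; mimic → 9879 − 350 × 27 = 429. IC holds (2668 ≥ 429).
2 of 2 constraints hold, so this is a separating equilibrium.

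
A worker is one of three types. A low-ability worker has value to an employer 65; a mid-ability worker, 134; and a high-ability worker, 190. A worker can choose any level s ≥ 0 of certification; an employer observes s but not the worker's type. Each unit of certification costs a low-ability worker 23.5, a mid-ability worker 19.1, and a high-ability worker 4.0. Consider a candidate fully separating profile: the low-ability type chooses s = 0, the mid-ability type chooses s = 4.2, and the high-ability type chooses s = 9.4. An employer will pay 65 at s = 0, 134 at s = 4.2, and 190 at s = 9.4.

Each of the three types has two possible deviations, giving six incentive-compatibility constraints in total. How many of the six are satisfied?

High-ability (own payoff 190 − 4.0×9.4 = 152.4): to s=0 gives 65 → no gain ✓; to s=4.2 gives 134 − 4.0×4.2 = 117.2 → no gain ✓.
Mid-ability (own payoff 134 − 19.1×4.2 = 53.78): to s=0 gives 65 → profitable ✗; to s=9.4 gives 190 − 19.1×9.4 = 10.46 → no gain ✓.
Low-ability (own payoff 65): to s=4.2 gives 134 − 23.5×4.2 = 35.3 → no gain ✓; to s=9.4 gives 190 − 23.5×9.4 = -30.9 → no gain ✓.
5 of the 6 constraints hold; not an equilibrium.

5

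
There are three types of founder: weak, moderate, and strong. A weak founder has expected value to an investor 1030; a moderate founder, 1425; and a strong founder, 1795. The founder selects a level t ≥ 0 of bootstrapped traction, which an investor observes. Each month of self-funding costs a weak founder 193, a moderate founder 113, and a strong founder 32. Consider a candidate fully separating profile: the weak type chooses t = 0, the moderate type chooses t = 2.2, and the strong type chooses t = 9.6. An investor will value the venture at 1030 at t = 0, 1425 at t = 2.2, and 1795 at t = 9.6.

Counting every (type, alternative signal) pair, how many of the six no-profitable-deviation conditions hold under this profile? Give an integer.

Strong (own payoff 1795 − 32×9.6 = 1487.8): to t=0 gives 1030 → no gain ✓; to t=2.2 gives 1425 − 32×2.2 = 1354.6 → no gain ✓.
Moderate (own payoff 1425 − 113×2.2 = 1176.4): to t=0 gives 1030 → no gain ✓; to t=9.6 gives 1795 − 113×9.6 = 710.2 → no gain ✓.
Weak (own payoff 1030): to t=2.2 gives 1425 − 193×2.2 = 1000.4 → no gain ✓; to t=9.6 gives 1795 − 193×9.6 = -57.8 → no gain ✓.
6 of the 6 constraints hold; this profile is a separating equilibrium.

6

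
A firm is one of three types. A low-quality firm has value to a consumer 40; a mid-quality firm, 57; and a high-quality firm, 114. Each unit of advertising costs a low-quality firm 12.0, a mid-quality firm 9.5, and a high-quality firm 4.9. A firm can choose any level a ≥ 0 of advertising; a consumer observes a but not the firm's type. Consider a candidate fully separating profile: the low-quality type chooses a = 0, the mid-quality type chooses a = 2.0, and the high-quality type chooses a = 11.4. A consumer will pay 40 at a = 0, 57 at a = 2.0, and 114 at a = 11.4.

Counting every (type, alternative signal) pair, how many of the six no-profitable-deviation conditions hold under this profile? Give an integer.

5

High-quality (own payoff 114 − 4.9×11.4 = 58.14): to a=0 gives 40 → no gain ✓; to a=2.0 gives 57 − 4.9×2.0 = 47.2 → no gain ✓.
Low-quality (own payoff 40): to a=2.0 gives 57 − 12.0×2.0 = 33 → no gain ✓; to a=11.4 gives 114 − 12.0×11.4 = -22.8 → no gain ✓.
Mid-quality (own payoff 57 − 9.5×2.0 = 38): to a=0 gives 40 → profitable ✗; to a=11.4 gives 114 − 9.5×11.4 = 5.7 → no gain ✓.
5 of the 6 constraints hold; not an equilibrium.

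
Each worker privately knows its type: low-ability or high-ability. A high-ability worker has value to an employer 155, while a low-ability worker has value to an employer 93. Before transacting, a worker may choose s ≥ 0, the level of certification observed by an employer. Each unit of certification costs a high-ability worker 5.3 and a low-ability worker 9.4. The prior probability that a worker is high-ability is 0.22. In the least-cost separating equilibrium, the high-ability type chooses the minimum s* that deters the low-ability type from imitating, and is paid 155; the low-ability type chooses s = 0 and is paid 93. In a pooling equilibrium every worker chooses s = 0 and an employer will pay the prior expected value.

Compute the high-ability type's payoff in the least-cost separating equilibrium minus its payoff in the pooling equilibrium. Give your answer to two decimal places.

Least-cost separating signal: s* solves 93 = 155 − 9.4·s*, so s* = (155 − 93)/9.4 ≈ 6.5957.
High-ability type's separating payoff: 155 − 5.3 × s* = 155 − 5.3 × (155 − 93)/9.4 = 155 − 328.6/9.4 ≈ 120.0426.
Pooling payoff: 0.22 × 155 + 0.78 × 93 = 106.64.
Difference: 120.0426 − 106.64 = 13.4026, i.e. 13.40 to two decimal places.
The high-ability type prefers to separate.

13.40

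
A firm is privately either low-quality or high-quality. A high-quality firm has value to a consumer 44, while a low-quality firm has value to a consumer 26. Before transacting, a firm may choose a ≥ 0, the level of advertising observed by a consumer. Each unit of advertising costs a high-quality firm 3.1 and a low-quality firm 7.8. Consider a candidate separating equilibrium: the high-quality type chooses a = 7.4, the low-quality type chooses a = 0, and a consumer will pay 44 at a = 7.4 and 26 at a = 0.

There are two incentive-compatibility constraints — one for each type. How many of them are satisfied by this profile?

1

High-quality type: signal → 44 − 3.1 × 7.4 = 21.06; deviate to 0 → 26. IC fails (21.06 < 26).
Low-quality type: stay at 0 → 26; mimic → 44 − 7.8 × 7.4 = -13.72. IC holds (26 ≥ -13.72).
1 of 2 constraints hold, so this profile is not an equilibrium.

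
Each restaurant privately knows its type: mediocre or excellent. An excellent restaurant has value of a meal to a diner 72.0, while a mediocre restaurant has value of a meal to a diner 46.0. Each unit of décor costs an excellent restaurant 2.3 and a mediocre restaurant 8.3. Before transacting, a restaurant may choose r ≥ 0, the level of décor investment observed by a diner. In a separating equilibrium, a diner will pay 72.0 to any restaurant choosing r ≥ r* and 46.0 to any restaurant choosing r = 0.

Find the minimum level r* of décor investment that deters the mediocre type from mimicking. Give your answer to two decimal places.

A mediocre restaurant choosing r = 0 receives 46.0.
Imitating at r* instead would pay 72.0 at cost 8.3·r*, netting 72.0 − 8.3·r*.
Indifference: 46.0 = 72.0 − 8.3·r*, so r* = (72.0 − 46.0) / 8.3 ≈ 3.13.
At r* the mediocre type's incentive constraint just binds; the excellent type strictly prefers r* since its per-unit cost is lower.

3.13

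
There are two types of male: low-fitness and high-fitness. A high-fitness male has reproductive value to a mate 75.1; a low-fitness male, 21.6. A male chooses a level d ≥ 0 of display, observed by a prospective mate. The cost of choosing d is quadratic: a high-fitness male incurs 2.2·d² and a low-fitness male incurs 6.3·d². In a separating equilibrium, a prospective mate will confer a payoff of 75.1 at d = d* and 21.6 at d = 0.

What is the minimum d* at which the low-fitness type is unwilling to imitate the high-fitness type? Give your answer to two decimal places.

The low-fitness type at d = 0 receives 21.6; imitating at d* yields 75.1 − 6.3·d*².
Indifference: 21.6 = 75.1 − 6.3·d*², so d*² = (75.1 − 21.6) / 6.3 ≈ 8.4921.
d* = √8.4921 ≈ 2.91.

2.91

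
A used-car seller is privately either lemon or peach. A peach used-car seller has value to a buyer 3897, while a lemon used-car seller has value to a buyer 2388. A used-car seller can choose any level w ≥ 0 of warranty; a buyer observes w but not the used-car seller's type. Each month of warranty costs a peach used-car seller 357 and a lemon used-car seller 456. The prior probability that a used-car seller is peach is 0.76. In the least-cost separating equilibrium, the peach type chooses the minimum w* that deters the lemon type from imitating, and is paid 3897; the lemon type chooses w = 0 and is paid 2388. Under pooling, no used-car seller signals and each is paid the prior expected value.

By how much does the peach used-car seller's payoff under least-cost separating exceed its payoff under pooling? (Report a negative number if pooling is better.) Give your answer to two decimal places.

Least-cost separating signal: w* solves 2388 = 3897 − 456·w*, so w* = (3897 − 2388)/456 ≈ 3.3092.
Peach type's separating payoff: 3897 − 357 × w* = 3897 − 357 × (3897 − 2388)/456 = 3897 − 538713/456 ≈ 2715.6118.
Pooling payoff: 0.76 × 3897 + 0.24 × 2388 = 3534.84.
Difference: 2715.6118 − 3534.84 = -819.2282, i.e. -819.23 to two decimal places.
The peach type would prefer the pooling outcome.

-819.23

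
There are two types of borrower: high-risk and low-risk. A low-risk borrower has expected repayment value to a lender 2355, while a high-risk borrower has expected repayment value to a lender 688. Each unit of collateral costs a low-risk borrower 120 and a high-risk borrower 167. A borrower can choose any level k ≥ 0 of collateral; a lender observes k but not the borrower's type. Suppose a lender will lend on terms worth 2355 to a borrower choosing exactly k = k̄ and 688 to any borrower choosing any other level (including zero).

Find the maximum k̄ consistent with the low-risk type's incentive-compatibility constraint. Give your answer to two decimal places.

13.89

Choosing k̄ yields the low-risk type 2355 − 120·k̄; choosing zero yields 688.
The low-risk type is indifferent at 2355 − 120·k̄ = 688, i.e. k̄ = (2355 − 688) / 120 ≈ 13.89.
For any k̄ above 13.89 the low-risk type would rather pool at zero, so separation collapses.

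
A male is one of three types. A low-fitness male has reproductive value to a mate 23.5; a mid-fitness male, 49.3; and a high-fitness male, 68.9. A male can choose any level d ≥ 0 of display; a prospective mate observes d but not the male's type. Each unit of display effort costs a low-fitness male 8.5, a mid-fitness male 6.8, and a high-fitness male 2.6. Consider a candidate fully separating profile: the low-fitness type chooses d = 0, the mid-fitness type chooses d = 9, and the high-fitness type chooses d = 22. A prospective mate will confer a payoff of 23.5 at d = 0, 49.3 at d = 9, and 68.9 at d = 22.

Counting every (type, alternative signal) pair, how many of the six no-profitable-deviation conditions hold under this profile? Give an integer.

3

Mid-fitness (own payoff 49.3 − 6.8×9 = -11.9): to d=0 gives 23.5 → profitable ✗; to d=22 gives 68.9 − 6.8×22 = -80.7 → no gain ✓.
Low-fitness (own payoff 23.5): to d=9 gives 49.3 − 8.5×9 = -27.2 → no gain ✓; to d=22 gives 68.9 − 8.5×22 = -118.1 → no gain ✓.
High-fitness (own payoff 68.9 − 2.6×22 = 11.7): to d=0 gives 23.5 → profitable ✗; to d=9 gives 49.3 − 2.6×9 = 25.9 → profitable ✗.
3 of the 6 constraints hold; not an equilibrium.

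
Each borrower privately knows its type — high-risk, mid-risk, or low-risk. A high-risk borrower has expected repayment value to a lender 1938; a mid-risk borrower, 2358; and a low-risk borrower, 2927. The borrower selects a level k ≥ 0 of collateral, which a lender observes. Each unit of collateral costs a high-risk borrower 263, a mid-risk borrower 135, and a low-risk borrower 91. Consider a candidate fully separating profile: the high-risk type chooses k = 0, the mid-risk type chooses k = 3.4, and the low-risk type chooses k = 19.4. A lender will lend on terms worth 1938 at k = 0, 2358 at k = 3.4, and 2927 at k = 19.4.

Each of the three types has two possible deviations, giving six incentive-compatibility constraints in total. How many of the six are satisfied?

3

High-risk (own payoff 1938): to k=3.4 gives 2358 − 263×3.4 = 1463.8 → no gain ✓; to k=19.4 gives 2927 − 263×19.4 = -2175.2 → no gain ✓.
Mid-risk (own payoff 2358 − 135×3.4 = 1899): to k=0 gives 1938 → profitable ✗; to k=19.4 gives 2927 − 135×19.4 = 308 → no gain ✓.
Low-risk (own payoff 2927 − 91×19.4 = 1161.6): to k=0 gives 1938 → profitable ✗; to k=3.4 gives 2358 − 91×3.4 = 2048.6 → profitable ✗.
3 of the 6 constraints hold; not an equilibrium.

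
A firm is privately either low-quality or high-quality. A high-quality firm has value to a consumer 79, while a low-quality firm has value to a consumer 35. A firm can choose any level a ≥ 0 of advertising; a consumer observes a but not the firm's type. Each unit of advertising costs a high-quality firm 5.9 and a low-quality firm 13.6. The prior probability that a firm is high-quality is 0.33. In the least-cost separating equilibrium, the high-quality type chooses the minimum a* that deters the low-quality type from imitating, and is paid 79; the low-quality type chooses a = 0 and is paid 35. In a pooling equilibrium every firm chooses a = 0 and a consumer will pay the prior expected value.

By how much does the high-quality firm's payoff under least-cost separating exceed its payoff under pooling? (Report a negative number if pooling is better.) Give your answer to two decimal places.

Least-cost separating signal: a* solves 35 = 79 − 13.6·a*, so a* = (79 − 35)/13.6 ≈ 3.2353.
High-quality type's separating payoff: 79 − 5.9 × a* = 79 − 5.9 × (79 − 35)/13.6 = 79 − 259.6/13.6 ≈ 59.9118.
Pooling payoff: 0.33 × 79 + 0.67 × 35 = 49.52.
Difference: 59.9118 − 49.52 = 10.3918, i.e. 10.39 to two decimal places.
The high-quality type prefers to separate.

10.39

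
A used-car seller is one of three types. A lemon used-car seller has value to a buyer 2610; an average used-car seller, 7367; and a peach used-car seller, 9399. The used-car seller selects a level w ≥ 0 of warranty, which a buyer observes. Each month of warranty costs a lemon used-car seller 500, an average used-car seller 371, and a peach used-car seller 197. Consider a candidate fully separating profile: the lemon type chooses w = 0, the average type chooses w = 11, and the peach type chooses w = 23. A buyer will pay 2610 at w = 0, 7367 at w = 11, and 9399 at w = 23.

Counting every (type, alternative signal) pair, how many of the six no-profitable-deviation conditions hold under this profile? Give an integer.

Average (own payoff 7367 − 371×11 = 3286): to w=0 gives 2610 → no gain ✓; to w=23 gives 9399 − 371×23 = 866 → no gain ✓.
Lemon (own payoff 2610): to w=11 gives 7367 − 500×11 = 1867 → no gain ✓; to w=23 gives 9399 − 500×23 = -2101 → no gain ✓.
Peach (own payoff 9399 − 197×23 = 4868): to w=0 gives 2610 → no gain ✓; to w=11 gives 7367 − 197×11 = 5200 → profitable ✗.
5 of the 6 constraints hold; not an equilibrium.

5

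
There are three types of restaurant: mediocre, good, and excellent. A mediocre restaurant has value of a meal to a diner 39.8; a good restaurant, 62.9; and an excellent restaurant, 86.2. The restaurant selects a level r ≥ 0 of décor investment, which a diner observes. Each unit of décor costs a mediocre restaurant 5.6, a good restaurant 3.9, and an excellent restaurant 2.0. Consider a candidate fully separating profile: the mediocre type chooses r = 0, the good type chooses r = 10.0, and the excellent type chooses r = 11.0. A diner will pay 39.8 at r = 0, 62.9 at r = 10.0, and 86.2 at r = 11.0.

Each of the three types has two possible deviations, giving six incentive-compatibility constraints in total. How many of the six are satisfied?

4

Good (own payoff 62.9 − 3.9×10.0 = 23.9): to r=0 gives 39.8 → profitable ✗; to r=11.0 gives 86.2 − 3.9×11.0 = 43.3 → profitable ✗.
Excellent (own payoff 86.2 − 2.0×11.0 = 64.2): to r=0 gives 39.8 → no gain ✓; to r=10.0 gives 62.9 − 2.0×10.0 = 42.9 → no gain ✓.
Mediocre (own payoff 39.8): to r=10.0 gives 62.9 − 5.6×10.0 = 6.9 → no gain ✓; to r=11.0 gives 86.2 − 5.6×11.0 = 24.6 → no gain ✓.
4 of the 6 constraints hold; not an equilibrium.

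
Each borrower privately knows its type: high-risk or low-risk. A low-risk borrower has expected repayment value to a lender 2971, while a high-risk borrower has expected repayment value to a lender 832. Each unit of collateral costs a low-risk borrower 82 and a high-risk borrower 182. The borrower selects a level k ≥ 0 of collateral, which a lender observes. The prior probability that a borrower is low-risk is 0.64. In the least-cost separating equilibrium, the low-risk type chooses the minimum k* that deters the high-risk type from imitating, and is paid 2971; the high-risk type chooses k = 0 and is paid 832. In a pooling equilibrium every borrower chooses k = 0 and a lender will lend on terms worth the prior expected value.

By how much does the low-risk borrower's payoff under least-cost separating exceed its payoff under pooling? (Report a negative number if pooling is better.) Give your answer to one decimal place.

Least-cost separating signal: k* solves 832 = 2971 − 182·k*, so k* = (2971 − 832)/182 ≈ 11.7527.
Low-risk type's separating payoff: 2971 − 82 × k* = 2971 − 82 × (2971 − 832)/182 = 2971 − 175398/182 ≈ 2007.275.
Pooling payoff: 0.64 × 2971 + 0.36 × 832 = 2200.96.
Difference: 2007.275 − 2200.96 = -193.685, i.e. -193.7 to one decimal place.
The low-risk type would prefer the pooling outcome.

-193.7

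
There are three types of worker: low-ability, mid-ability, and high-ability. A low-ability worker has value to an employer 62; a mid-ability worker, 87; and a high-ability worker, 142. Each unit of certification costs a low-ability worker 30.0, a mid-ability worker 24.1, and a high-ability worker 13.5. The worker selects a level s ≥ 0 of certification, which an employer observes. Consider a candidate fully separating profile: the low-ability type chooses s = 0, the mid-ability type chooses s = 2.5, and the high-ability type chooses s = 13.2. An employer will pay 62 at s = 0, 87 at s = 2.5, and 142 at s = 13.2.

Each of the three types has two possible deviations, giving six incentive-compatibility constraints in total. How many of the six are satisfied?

Mid-ability (own payoff 87 − 24.1×2.5 = 26.75): to s=0 gives 62 → profitable ✗; to s=13.2 gives 142 − 24.1×13.2 = -176.12 → no gain ✓.
High-ability (own payoff 142 − 13.5×13.2 = -36.2): to s=0 gives 62 → profitable ✗; to s=2.5 gives 87 − 13.5×2.5 = 53.25 → profitable ✗.
Low-ability (own payoff 62): to s=2.5 gives 87 − 30.0×2.5 = 12 → no gain ✓; to s=13.2 gives 142 − 30.0×13.2 = -254 → no gain ✓.
3 of the 6 constraints hold; not an equilibrium.

3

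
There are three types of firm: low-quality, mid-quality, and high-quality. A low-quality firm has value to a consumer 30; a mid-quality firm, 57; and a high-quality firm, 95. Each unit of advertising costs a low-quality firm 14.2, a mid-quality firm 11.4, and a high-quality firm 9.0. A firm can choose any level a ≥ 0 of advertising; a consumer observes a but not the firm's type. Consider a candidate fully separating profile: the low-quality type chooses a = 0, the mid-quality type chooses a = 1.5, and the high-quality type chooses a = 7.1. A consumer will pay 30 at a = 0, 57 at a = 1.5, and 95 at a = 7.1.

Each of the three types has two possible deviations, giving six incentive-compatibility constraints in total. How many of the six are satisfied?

High-quality (own payoff 95 − 9.0×7.1 = 31.1): to a=0 gives 30 → no gain ✓; to a=1.5 gives 57 − 9.0×1.5 = 43.5 → profitable ✗.
Low-quality (own payoff 30): to a=1.5 gives 57 − 14.2×1.5 = 35.7 → profitable ✗; to a=7.1 gives 95 − 14.2×7.1 = -5.82 → no gain ✓.
Mid-quality (own payoff 57 − 11.4×1.5 = 39.9): to a=0 gives 30 → no gain ✓; to a=7.1 gives 95 − 11.4×7.1 = 14.06 → no gain ✓.
4 of the 6 constraints hold; not an equilibrium.

4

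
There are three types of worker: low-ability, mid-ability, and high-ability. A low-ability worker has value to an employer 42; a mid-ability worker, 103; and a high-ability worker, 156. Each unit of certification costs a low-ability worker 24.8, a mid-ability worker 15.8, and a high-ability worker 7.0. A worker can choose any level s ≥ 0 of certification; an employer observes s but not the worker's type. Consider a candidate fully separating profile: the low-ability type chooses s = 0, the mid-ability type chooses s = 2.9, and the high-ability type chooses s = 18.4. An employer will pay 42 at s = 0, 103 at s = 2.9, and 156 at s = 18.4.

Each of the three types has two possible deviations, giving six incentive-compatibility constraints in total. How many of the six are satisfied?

High-ability (own payoff 156 − 7.0×18.4 = 27.2): to s=0 gives 42 → profitable ✗; to s=2.9 gives 103 − 7.0×2.9 = 82.7 → profitable ✗.
Mid-ability (own payoff 103 − 15.8×2.9 = 57.18): to s=0 gives 42 → no gain ✓; to s=18.4 gives 156 − 15.8×18.4 = -134.72 → no gain ✓.
Low-ability (own payoff 42): to s=2.9 gives 103 − 24.8×2.9 = 31.08 → no gain ✓; to s=18.4 gives 156 − 24.8×18.4 = -300.32 → no gain ✓.
4 of the 6 constraints hold; not an equilibrium.

4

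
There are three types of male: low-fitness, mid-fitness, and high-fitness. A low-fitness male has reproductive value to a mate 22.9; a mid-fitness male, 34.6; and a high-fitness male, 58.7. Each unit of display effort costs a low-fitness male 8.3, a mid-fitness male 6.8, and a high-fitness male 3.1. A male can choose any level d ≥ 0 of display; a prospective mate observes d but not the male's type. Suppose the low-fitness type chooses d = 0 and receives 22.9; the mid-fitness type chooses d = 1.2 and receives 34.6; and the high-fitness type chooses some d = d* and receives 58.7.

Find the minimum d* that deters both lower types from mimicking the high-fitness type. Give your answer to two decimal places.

4.74

Mid-fitness type (on-path payoff 34.6 − 6.8×1.2 = 26.44) won't mimic when 26.44 ≥ 58.7 − 6.8·d*, i.e. d* ≥ 4.74.
Low-fitness type (on-path payoff 22.9) won't mimic when 22.9 ≥ 58.7 − 8.3·d*, i.e. d* ≥ 4.31.
Both must hold, so d* = max(4.31, 4.74) = 4.74. The mid-fitness type's constraint binds.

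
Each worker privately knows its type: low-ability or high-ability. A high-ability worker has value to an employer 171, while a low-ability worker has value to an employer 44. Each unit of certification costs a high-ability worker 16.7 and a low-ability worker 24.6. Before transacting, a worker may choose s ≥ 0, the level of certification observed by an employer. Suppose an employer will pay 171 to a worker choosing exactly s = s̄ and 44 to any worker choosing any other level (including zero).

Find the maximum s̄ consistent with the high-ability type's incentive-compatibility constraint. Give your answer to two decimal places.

7.60

Choosing s̄ yields the high-ability type 171 − 16.7·s̄; choosing zero yields 44.
The high-ability type is indifferent at 171 − 16.7·s̄ = 44, i.e. s̄ = (171 − 44) / 16.7 ≈ 7.60.
For any s̄ above 7.60 the high-ability type would rather pool at zero, so separation collapses.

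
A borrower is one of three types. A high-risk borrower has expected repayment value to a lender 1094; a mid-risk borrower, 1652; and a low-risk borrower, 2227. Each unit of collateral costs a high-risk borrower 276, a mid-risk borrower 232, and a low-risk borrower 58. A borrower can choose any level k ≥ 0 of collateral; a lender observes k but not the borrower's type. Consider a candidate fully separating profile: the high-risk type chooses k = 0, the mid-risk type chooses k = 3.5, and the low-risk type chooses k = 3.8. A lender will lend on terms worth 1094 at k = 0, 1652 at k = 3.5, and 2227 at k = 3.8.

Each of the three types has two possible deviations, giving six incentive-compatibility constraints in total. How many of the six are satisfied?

3

Mid-risk (own payoff 1652 − 232×3.5 = 840): to k=0 gives 1094 → profitable ✗; to k=3.8 gives 2227 − 232×3.8 = 1345.4 → profitable ✗.
Low-risk (own payoff 2227 − 58×3.8 = 2006.6): to k=0 gives 1094 → no gain ✓; to k=3.5 gives 1652 − 58×3.5 = 1449 → no gain ✓.
High-risk (own payoff 1094): to k=3.5 gives 1652 − 276×3.5 = 686 → no gain ✓; to k=3.8 gives 2227 − 276×3.8 = 1178.2 → profitable ✗.
3 of the 6 constraints hold; not an equilibrium.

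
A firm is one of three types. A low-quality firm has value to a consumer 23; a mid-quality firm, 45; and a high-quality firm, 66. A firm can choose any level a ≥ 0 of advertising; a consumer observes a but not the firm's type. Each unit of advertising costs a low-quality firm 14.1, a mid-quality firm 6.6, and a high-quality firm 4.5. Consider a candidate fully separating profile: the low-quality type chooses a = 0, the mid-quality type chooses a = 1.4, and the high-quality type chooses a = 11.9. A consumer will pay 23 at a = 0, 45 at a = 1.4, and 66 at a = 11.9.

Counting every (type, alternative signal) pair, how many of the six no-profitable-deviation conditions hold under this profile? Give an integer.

Mid-quality (own payoff 45 − 6.6×1.4 = 35.76): to a=0 gives 23 → no gain ✓; to a=11.9 gives 66 − 6.6×11.9 = -12.54 → no gain ✓.
High-quality (own payoff 66 − 4.5×11.9 = 12.45): to a=0 gives 23 → profitable ✗; to a=1.4 gives 45 − 4.5×1.4 = 38.7 → profitable ✗.
Low-quality (own payoff 23): to a=1.4 gives 45 − 14.1×1.4 = 25.26 → profitable ✗; to a=11.9 gives 66 − 14.1×11.9 = -101.79 → no gain ✓.
3 of the 6 constraints hold; not an equilibrium.

3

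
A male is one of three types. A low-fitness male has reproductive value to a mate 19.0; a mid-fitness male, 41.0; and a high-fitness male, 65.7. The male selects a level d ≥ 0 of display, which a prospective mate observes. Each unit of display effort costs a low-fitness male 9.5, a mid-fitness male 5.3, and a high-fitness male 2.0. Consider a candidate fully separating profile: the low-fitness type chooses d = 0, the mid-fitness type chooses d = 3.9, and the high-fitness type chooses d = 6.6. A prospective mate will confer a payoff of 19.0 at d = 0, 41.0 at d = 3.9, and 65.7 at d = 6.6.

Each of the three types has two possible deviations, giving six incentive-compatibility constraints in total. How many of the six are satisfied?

5

Low-fitness (own payoff 19.0): to d=3.9 gives 41.0 − 9.5×3.9 = 3.95 → no gain ✓; to d=6.6 gives 65.7 − 9.5×6.6 = 3 → no gain ✓.
High-fitness (own payoff 65.7 − 2.0×6.6 = 52.5): to d=0 gives 19.0 → no gain ✓; to d=3.9 gives 41.0 − 2.0×3.9 = 33.2 → no gain ✓.
Mid-fitness (own payoff 41.0 − 5.3×3.9 = 20.33): to d=0 gives 19.0 → no gain ✓; to d=6.6 gives 65.7 − 5.3×6.6 = 30.72 → profitable ✗.
5 of the 6 constraints hold; not an equilibrium.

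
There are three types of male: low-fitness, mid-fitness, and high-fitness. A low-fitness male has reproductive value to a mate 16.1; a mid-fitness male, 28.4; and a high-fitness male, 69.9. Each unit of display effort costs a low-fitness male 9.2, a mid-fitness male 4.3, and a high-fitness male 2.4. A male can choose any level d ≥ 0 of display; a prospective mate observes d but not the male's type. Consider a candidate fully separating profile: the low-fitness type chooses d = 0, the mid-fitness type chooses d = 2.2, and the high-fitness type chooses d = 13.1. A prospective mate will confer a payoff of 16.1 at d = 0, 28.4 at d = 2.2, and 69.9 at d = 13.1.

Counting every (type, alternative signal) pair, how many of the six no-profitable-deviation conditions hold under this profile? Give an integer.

Mid-fitness (own payoff 28.4 − 4.3×2.2 = 18.94): to d=0 gives 16.1 → no gain ✓; to d=13.1 gives 69.9 − 4.3×13.1 = 13.57 → no gain ✓.
Low-fitness (own payoff 16.1): to d=2.2 gives 28.4 − 9.2×2.2 = 8.16 → no gain ✓; to d=13.1 gives 69.9 − 9.2×13.1 = -50.62 → no gain ✓.
High-fitness (own payoff 69.9 − 2.4×13.1 = 38.46): to d=0 gives 16.1 → no gain ✓; to d=2.2 gives 28.4 − 2.4×2.2 = 23.12 → no gain ✓.
6 of the 6 constraints hold; this profile is a separating equilibrium.

6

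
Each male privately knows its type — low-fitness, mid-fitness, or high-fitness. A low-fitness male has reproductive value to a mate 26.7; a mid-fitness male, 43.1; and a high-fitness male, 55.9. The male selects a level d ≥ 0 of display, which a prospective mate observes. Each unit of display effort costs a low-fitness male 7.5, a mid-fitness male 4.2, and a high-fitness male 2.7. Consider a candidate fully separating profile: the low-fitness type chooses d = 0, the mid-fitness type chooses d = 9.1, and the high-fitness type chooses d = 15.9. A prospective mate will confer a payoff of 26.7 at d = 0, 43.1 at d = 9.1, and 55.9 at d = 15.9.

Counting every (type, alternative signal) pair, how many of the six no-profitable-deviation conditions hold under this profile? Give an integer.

3

High-fitness (own payoff 55.9 − 2.7×15.9 = 12.97): to d=0 gives 26.7 → profitable ✗; to d=9.1 gives 43.1 − 2.7×9.1 = 18.53 → profitable ✗.
Low-fitness (own payoff 26.7): to d=9.1 gives 43.1 − 7.5×9.1 = -25.15 → no gain ✓; to d=15.9 gives 55.9 − 7.5×15.9 = -63.35 → no gain ✓.
Mid-fitness (own payoff 43.1 − 4.2×9.1 = 4.88): to d=0 gives 26.7 → profitable ✗; to d=15.9 gives 55.9 − 4.2×15.9 = -10.88 → no gain ✓.
3 of the 6 constraints hold; not an equilibrium.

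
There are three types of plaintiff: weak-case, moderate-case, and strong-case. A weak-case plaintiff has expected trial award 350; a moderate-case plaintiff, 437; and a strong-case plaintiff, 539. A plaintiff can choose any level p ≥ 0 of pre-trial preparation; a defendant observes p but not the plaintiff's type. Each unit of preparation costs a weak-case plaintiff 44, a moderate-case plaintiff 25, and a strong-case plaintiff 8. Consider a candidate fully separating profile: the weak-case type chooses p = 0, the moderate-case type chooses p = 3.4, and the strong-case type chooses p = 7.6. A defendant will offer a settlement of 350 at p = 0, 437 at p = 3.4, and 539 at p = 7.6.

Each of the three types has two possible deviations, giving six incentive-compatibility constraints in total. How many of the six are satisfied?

Weak-case (own payoff 350): to p=3.4 gives 437 − 44×3.4 = 287.4 → no gain ✓; to p=7.6 gives 539 − 44×7.6 = 204.6 → no gain ✓.
Moderate-case (own payoff 437 − 25×3.4 = 352): to p=0 gives 350 → no gain ✓; to p=7.6 gives 539 − 25×7.6 = 349 → no gain ✓.
Strong-case (own payoff 539 − 8×7.6 = 478.2): to p=0 gives 350 → no gain ✓; to p=3.4 gives 437 − 8×3.4 = 409.8 → no gain ✓.
6 of the 6 constraints hold; this profile is a separating equilibrium.

6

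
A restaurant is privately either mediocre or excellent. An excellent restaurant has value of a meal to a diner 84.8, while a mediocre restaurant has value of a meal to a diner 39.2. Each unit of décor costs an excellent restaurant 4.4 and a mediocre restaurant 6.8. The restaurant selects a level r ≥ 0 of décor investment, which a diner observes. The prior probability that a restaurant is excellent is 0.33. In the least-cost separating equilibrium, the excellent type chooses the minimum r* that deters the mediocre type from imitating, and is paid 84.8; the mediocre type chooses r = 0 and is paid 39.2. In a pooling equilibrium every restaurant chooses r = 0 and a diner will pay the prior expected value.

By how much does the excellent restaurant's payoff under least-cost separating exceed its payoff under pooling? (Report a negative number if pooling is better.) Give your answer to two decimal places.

Least-cost separating signal: r* solves 39.2 = 84.8 − 6.8·r*, so r* = (84.8 − 39.2)/6.8 ≈ 6.7059.
Excellent type's separating payoff: 84.8 − 4.4 × r* = 84.8 − 4.4 × (84.8 − 39.2)/6.8 = 84.8 − 200.64/6.8 ≈ 55.2941.
Pooling payoff: 0.33 × 84.8 + 0.67 × 39.2 = 54.248.
Difference: 55.2941 − 54.248 = 1.0461, i.e. 1.05 to two decimal places.
The excellent type prefers to separate.

1.05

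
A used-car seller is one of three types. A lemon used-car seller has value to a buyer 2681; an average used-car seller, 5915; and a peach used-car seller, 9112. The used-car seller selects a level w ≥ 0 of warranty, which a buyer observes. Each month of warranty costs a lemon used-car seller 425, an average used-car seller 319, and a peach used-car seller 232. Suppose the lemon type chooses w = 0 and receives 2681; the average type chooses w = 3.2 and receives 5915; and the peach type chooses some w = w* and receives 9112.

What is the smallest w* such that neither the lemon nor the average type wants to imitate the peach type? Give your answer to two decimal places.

15.13

Average type (on-path payoff 5915 − 319×3.2 = 4894.2) won't mimic when 4894.2 ≥ 9112 − 319·w*, i.e. w* ≥ 13.22.
Lemon type (on-path payoff 2681) won't mimic when 2681 ≥ 9112 − 425·w*, i.e. w* ≥ 15.13.
Both must hold, so w* = max(15.13, 13.22) = 15.13. The lemon type's constraint binds.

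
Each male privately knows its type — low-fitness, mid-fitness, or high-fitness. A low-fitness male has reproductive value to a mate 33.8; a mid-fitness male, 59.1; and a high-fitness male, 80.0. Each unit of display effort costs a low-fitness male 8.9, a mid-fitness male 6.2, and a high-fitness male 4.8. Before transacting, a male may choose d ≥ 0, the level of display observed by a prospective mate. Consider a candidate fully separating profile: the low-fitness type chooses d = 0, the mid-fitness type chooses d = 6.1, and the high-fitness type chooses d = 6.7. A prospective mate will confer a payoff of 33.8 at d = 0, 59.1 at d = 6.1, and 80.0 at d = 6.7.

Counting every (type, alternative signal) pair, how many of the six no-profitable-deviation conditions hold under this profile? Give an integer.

4

Low-fitness (own payoff 33.8): to d=6.1 gives 59.1 − 8.9×6.1 = 4.81 → no gain ✓; to d=6.7 gives 80.0 − 8.9×6.7 = 20.37 → no gain ✓.
High-fitness (own payoff 80.0 − 4.8×6.7 = 47.84): to d=0 gives 33.8 → no gain ✓; to d=6.1 gives 59.1 − 4.8×6.1 = 29.82 → no gain ✓.
Mid-fitness (own payoff 59.1 − 6.2×6.1 = 21.28): to d=0 gives 33.8 → profitable ✗; to d=6.7 gives 80.0 − 6.2×6.7 = 38.46 → profitable ✗.
4 of the 6 constraints hold; not an equilibrium.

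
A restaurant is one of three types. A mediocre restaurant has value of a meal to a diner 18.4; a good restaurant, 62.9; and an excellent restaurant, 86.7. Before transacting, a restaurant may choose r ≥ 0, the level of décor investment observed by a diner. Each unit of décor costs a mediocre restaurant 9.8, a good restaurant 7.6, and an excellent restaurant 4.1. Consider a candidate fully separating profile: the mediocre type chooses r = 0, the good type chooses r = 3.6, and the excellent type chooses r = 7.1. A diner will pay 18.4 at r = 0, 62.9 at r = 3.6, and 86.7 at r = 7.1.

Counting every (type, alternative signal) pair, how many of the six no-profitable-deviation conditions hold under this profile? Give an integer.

Mediocre (own payoff 18.4): to r=3.6 gives 62.9 − 9.8×3.6 = 27.62 → profitable ✗; to r=7.1 gives 86.7 − 9.8×7.1 = 17.12 → no gain ✓.
Excellent (own payoff 86.7 − 4.1×7.1 = 57.59): to r=0 gives 18.4 → no gain ✓; to r=3.6 gives 62.9 − 4.1×3.6 = 48.14 → no gain ✓.
Good (own payoff 62.9 − 7.6×3.6 = 35.54): to r=0 gives 18.4 → no gain ✓; to r=7.1 gives 86.7 − 7.6×7.1 = 32.74 → no gain ✓.
5 of the 6 constraints hold; not an equilibrium.

5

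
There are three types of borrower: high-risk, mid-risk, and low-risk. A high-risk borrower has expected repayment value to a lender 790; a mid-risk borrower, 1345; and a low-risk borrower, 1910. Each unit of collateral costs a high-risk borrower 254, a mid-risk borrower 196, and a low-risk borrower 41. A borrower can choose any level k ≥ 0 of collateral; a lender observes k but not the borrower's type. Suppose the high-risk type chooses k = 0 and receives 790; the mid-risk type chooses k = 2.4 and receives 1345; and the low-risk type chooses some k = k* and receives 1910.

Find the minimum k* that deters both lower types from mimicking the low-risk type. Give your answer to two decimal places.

5.28

Mid-risk type (on-path payoff 1345 − 196×2.4 = 874.6) won't mimic when 874.6 ≥ 1910 − 196·k*, i.e. k* ≥ 5.28.
High-risk type (on-path payoff 790) won't mimic when 790 ≥ 1910 − 254·k*, i.e. k* ≥ 4.41.
Both must hold, so k* = max(4.41, 5.28) = 5.28. The mid-risk type's constraint binds.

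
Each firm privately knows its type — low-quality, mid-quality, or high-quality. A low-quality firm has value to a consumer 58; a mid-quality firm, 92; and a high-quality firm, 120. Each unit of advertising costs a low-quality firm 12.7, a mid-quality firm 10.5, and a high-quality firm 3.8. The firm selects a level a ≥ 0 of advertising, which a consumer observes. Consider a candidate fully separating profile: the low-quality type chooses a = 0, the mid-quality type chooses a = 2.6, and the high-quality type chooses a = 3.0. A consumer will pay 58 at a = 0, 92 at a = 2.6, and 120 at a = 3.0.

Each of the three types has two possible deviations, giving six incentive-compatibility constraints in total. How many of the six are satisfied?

High-quality (own payoff 120 − 3.8×3.0 = 108.6): to a=0 gives 58 → no gain ✓; to a=2.6 gives 92 − 3.8×2.6 = 82.12 → no gain ✓.
Low-quality (own payoff 58): to a=2.6 gives 92 − 12.7×2.6 = 58.98 → profitable ✗; to a=3.0 gives 120 − 12.7×3.0 = 81.9 → profitable ✗.
Mid-quality (own payoff 92 − 10.5×2.6 = 64.7): to a=0 gives 58 → no gain ✓; to a=3.0 gives 120 − 10.5×3.0 = 88.5 → profitable ✗.
3 of the 6 constraints hold; not an equilibrium.

3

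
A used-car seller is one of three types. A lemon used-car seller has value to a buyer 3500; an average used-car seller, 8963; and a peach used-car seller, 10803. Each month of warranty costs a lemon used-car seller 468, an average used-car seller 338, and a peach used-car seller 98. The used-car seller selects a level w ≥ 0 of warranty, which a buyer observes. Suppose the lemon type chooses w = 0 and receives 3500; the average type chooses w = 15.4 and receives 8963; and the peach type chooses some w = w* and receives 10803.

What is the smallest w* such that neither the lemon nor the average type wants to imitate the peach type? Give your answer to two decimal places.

20.84

Lemon type (on-path payoff 3500) won't mimic when 3500 ≥ 10803 − 468·w*, i.e. w* ≥ 15.60.
Average type (on-path payoff 8963 − 338×15.4 = 3757.8) won't mimic when 3757.8 ≥ 10803 − 338·w*, i.e. w* ≥ 20.84.
Both must hold, so w* = max(15.60, 20.84) = 20.84. The average type's constraint binds.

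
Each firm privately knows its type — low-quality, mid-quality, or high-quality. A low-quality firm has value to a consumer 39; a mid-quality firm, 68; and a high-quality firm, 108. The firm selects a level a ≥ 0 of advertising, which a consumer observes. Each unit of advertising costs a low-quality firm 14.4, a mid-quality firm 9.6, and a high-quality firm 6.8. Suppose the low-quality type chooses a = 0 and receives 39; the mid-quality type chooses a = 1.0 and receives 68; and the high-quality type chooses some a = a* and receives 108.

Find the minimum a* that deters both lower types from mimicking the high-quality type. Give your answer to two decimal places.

Mid-quality type (on-path payoff 68 − 9.6×1.0 = 58.4) won't mimic when 58.4 ≥ 108 − 9.6·a*, i.e. a* ≥ 5.17.
Low-quality type (on-path payoff 39) won't mimic when 39 ≥ 108 − 14.4·a*, i.e. a* ≥ 4.79.
Both must hold, so a* = max(4.79, 5.17) = 5.17. The mid-quality type's constraint binds.

5.17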